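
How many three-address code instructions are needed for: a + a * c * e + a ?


Expression: a + a * c * e + a
Generating three-address code (respecting * over +/- precedence):
  Instruction 1: t1 = a * c
  Instruction 2: t2 = t1 * e
  Instruction 3: t3 = a + t2
  Instruction 4: t4 = t3 + a
Total instructions: 4

4


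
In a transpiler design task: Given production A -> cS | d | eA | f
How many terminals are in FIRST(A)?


Production: A -> cS | d | eA | f
Examining each alternative for leading terminals:
  A -> cS : first terminal = 'c'
  A -> d : first terminal = 'd'
  A -> eA : first terminal = 'e'
  A -> f : first terminal = 'f'
FIRST(A) = {c, d, e, f}
Count: 4

4


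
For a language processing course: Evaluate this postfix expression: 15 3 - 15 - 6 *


Processing tokens left to right:
Push 15, Push 3
Pop 15 and 3, compute 15 - 3 = 12, push 12
Push 15
Pop 12 and 15, compute 12 - 15 = -3, push -3
Push 6
Pop -3 and 6, compute -3 * 6 = -18, push -18
Stack result: -18

-18


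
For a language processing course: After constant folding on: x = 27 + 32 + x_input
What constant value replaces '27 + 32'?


Identifying constant sub-expression:
  Original: x = 27 + 32 + x_input
  27 and 32 are both compile-time constants
  Evaluating: 27 + 32 = 59
  After folding: x = 59 + x_input

59


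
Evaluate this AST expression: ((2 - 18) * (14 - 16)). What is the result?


Expression: ((2 - 18) * (14 - 16))
Evaluating step by step:
  2 - 18 = -16
  14 - 16 = -2
  -16 * -2 = 32
Result: 32

32


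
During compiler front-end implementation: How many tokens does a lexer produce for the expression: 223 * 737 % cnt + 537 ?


Scanning '223 * 737 % cnt + 537'
Token 1: '223' -> integer_literal
Token 2: '*' -> operator
Token 3: '737' -> integer_literal
Token 4: '%' -> operator
Token 5: 'cnt' -> identifier
Token 6: '+' -> operator
Token 7: '537' -> integer_literal
Total tokens: 7

7


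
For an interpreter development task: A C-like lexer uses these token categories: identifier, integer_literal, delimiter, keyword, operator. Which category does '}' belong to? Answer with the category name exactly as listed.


Token: '}'
Checking categories:
  identifier: no
  integer_literal: no
  operator: no
  keyword: no
  delimiter: YES
Category: delimiter

delimiter


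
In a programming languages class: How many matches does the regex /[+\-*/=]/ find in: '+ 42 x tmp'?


Pattern: /[+\-*/=]/ (operators)
Input: '+ 42 x tmp'
Scanning for matches:
  Match 1: '+'
Total matches: 1

1


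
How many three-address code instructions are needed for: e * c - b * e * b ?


Expression: e * c - b * e * b
Generating three-address code (respecting * over +/- precedence):
  Instruction 1: t1 = e * c
  Instruction 2: t2 = b * e
  Instruction 3: t3 = t2 * b
  Instruction 4: t4 = t1 - t3
Total instructions: 4

4


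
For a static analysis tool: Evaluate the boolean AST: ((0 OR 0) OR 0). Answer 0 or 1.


Step 1: Evaluate inner node
  0 OR 0 = 0
Step 2: Evaluate root node
  0 OR 0 = 0

0


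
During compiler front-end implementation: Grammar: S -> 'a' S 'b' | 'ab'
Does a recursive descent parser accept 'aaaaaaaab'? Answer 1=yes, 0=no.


Grammar accepts strings of the form a^n b^n (n >= 1)
Word: 'aaaaaaaab'
Counting: 8 a's and 1 b's
Check: 8 == 1? No
Mismatch: a-count != b-count
Rejected

0


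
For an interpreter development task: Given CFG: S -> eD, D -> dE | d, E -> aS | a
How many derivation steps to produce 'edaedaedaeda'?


Grammar: S -> eD, D -> dE | d, E -> aS | a
Deriving 'edaedaedaeda':
Step 1: S -> eD => eD
Step 2: D -> dE => edE
Step 3: E -> aS => edaS
Step 4: S -> eD => edaeD
Step 5: D -> dE => edaedE
Step 6: E -> aS => edaedaS
Step 7: S -> eD => edaedaeD
Step 8: D -> dE => edaedaedE
Step 9: E -> aS => edaedaedaS
Step 10: S -> eD => edaedaedaeD
Step 11: D -> dE => edaedaedaedE
Step 12: E -> a => edaedaedaeda
Total derivation steps: 12

12


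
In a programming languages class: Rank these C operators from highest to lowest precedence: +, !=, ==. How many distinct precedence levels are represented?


Looking up precedence for each operator:
  + -> precedence 5
  != -> precedence 3
  == -> precedence 3
Sorted highest to lowest: +, !=, ==
Distinct precedence values: [5, 3]
Number of distinct levels: 2

2


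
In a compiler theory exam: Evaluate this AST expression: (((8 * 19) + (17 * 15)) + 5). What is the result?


Expression: (((8 * 19) + (17 * 15)) + 5)
Evaluating step by step:
  8 * 19 = 152
  17 * 15 = 255
  152 + 255 = 407
  407 + 5 = 412
Result: 412

412


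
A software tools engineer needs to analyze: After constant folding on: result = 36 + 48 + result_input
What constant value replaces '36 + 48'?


Identifying constant sub-expression:
  Original: result = 36 + 48 + result_input
  36 and 48 are both compile-time constants
  Evaluating: 36 + 48 = 84
  After folding: result = 84 + result_input

84


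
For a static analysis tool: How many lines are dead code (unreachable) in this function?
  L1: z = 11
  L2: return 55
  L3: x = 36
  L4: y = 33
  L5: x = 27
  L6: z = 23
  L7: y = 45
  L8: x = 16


Analyzing control flow:
  L1: reachable (before return)
  L2: reachable (return statement)
  L3: DEAD (after return at L2)
  L4: DEAD (after return at L2)
  L5: DEAD (after return at L2)
  L6: DEAD (after return at L2)
  L7: DEAD (after return at L2)
  L8: DEAD (after return at L2)
Return at L2, total lines = 8
Dead lines: L3 through L8
Count: 6

6


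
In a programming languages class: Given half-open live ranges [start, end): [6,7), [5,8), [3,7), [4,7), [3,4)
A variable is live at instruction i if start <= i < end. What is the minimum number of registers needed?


Live ranges:
  Var0: [6, 7)
  Var1: [5, 8)
  Var2: [3, 7)
  Var3: [4, 7)
  Var4: [3, 4)
Sweep-line events (position, delta, active):
  pos=3 start -> active=1
  pos=3 start -> active=2
  pos=4 end -> active=1
  pos=4 start -> active=2
  pos=5 start -> active=3
  pos=6 start -> active=4
  pos=7 end -> active=3
  pos=7 end -> active=2
  pos=7 end -> active=1
  pos=8 end -> active=0
Maximum simultaneous active: 4
Minimum registers needed: 4

4


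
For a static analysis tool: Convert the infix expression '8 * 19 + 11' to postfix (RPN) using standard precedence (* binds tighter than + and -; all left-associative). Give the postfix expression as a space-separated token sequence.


Applying the shunting-yard algorithm:
  Operand 8 -> output
  Push '*' onto operator stack -> op-stack: [*]
  Operand 19 -> output
  See '+' (prec 1); top '*' (prec 2) >= it -> pop '*' to output
  Push '+' onto operator stack -> op-stack: [+]
  Operand 11 -> output
  End of input: pop '+' to output
Postfix result: 8 19 * 11 +

8 19 * 11 +


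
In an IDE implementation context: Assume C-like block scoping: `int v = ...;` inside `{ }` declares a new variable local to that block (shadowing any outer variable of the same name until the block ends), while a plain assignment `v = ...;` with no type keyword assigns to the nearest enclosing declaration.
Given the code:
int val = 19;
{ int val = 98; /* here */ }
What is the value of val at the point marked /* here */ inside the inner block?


Analyzing scoping rules:
Outer scope: declares val = 19
Inner block: 'int val = 98;' declares a NEW val that shadows the outer one
Inside the block the inner declaration is in scope -> 98
Result: 98

98


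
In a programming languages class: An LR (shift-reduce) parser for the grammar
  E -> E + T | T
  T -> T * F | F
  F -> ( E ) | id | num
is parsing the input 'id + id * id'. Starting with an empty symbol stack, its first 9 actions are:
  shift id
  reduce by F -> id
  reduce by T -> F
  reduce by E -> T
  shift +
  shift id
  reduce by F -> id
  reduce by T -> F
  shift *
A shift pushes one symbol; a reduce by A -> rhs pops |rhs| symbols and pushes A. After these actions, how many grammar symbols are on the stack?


Tracking the symbol stack through each action:
  Action 1: shift 'id' : push -> stack = [id] (size 1)
  Action 2: reduce by F -> id : pop 1, push F -> stack = [F] (size 1)
  Action 3: reduce by T -> F : pop 1, push T -> stack = [T] (size 1)
  Action 4: reduce by E -> T : pop 1, push E -> stack = [E] (size 1)
  Action 5: shift '+' : push -> stack = [E, +] (size 2)
  Action 6: shift 'id' : push -> stack = [E, +, id] (size 3)
  Action 7: reduce by F -> id : pop 1, push F -> stack = [E, +, F] (size 3)
  Action 8: reduce by T -> F : pop 1, push T -> stack = [E, +, T] (size 3)
  Action 9: shift '*' : push -> stack = [E, +, T, *] (size 4)
Final stack size: 4

4


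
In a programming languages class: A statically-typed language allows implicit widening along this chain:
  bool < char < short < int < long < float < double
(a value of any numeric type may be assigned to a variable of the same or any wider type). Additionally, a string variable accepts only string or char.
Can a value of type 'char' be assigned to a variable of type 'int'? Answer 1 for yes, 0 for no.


Target variable type: int
Source value type: char
Numeric ranks: char=1, int=3
Widening allowed iff rank(source) <= rank(target): 1 <= 3? Yes
Result: 1

1


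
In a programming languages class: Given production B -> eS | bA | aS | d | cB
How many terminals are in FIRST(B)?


Production: B -> eS | bA | aS | d | cB
Examining each alternative for leading terminals:
  B -> eS : first terminal = 'e'
  B -> bA : first terminal = 'b'
  B -> aS : first terminal = 'a'
  B -> d : first terminal = 'd'
  B -> cB : first terminal = 'c'
FIRST(B) = {a, b, c, d, e}
Count: 5

5


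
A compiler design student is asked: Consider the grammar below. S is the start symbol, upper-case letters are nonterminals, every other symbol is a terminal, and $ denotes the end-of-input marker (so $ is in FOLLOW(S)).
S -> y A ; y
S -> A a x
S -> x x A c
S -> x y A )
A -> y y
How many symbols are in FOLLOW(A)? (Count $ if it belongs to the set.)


S is the start symbol and does not occur in any rule body, so FOLLOW(S) = {$}.
Examining every occurrence of A in a rule body:
  S -> y A ; y : A is followed by terminal ';' -> add ';'
  S -> A a x : A is followed by terminal 'a' -> add 'a'
  S -> x x A c : A is followed by terminal 'c' -> add 'c'
  S -> x y A ) : A is followed by terminal ')' -> add ')'
  A -> y y : A does not occur in the body -> contributes nothing
FOLLOW(A) = {), ;, a, c}
Count: 4

4


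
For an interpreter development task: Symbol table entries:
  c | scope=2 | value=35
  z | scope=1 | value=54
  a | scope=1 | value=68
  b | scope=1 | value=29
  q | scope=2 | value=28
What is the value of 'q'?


Searching symbol table for 'q':
  c | scope=2 | value=35
  z | scope=1 | value=54
  a | scope=1 | value=68
  b | scope=1 | value=29
  q | scope=2 | value=28 <- MATCH
Found 'q' at scope 2 with value 28

28


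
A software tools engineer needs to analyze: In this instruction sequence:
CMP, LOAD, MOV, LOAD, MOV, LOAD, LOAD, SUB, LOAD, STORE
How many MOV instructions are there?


Scanning instruction sequence for MOV:
  Position 1: CMP
  Position 2: LOAD
  Position 3: MOV <- MATCH
  Position 4: LOAD
  Position 5: MOV <- MATCH
  Position 6: LOAD
  Position 7: LOAD
  Position 8: SUB
  Position 9: LOAD
  Position 10: STORE
Matches at positions: [3, 5]
Total MOV count: 2

2


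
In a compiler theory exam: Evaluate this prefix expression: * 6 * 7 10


Parsing prefix expression: * 6 * 7 10
Step 1: Innermost operation '* 7 10'
  7 * 10 = 70
Step 2: Outer operation '* 6 [70]'
  6 * 70 = 420

420


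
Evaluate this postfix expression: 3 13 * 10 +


Processing tokens left to right:
Push 3, Push 13
Pop 3 and 13, compute 3 * 13 = 39, push 39
Push 10
Pop 39 and 10, compute 39 + 10 = 49, push 49
Stack result: 49

49


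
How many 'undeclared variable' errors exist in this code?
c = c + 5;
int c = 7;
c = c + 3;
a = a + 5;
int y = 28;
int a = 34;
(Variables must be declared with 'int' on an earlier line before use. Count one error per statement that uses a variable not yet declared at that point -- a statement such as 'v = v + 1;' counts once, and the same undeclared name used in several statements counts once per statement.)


Scanning code line by line:
  Line 1: use 'c' -> ERROR (undeclared)
  Line 2: declare 'c' -> declared = ['c']
  Line 3: use 'c' -> OK (declared)
  Line 4: use 'a' -> ERROR (undeclared)
  Line 5: declare 'y' -> declared = ['c', 'y']
  Line 6: declare 'a' -> declared = ['a', 'c', 'y']
Total undeclared variable errors: 2

2


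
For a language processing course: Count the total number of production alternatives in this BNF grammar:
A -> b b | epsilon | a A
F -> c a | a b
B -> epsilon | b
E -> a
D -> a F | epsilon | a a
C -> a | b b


Counting alternatives per rule:
  A: 3 alternative(s)
  F: 2 alternative(s)
  B: 2 alternative(s)
  E: 1 alternative(s)
  D: 3 alternative(s)
  C: 2 alternative(s)
Sum: 3 + 2 + 2 + 1 + 3 + 2 = 13

13


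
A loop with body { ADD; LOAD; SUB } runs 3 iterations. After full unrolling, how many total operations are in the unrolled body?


Loop body operations: ADD, LOAD, SUB (3 ops per iteration)
Unrolling 3 iterations:
  Iteration 1: ADD, LOAD, SUB (3 ops)
  Iteration 2: ADD, LOAD, SUB (3 ops)
  Iteration 3: ADD, LOAD, SUB (3 ops)
Total: 3 iterations * 3 ops/iter = 9 operations

9


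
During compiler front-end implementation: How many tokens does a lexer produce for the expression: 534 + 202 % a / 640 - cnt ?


Scanning '534 + 202 % a / 640 - cnt'
Token 1: '534' -> integer_literal
Token 2: '+' -> operator
Token 3: '202' -> integer_literal
Token 4: '%' -> operator
Token 5: 'a' -> identifier
Token 6: '/' -> operator
Token 7: '640' -> integer_literal
Token 8: '-' -> operator
Token 9: 'cnt' -> identifier
Total tokens: 9

9


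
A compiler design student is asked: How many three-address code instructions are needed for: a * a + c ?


Expression: a * a + c
Generating three-address code (respecting * over +/- precedence):
  Instruction 1: t1 = a * a
  Instruction 2: t2 = t1 + c
Total instructions: 2

2


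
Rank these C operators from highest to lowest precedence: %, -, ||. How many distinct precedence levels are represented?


Looking up precedence for each operator:
  % -> precedence 6
  - -> precedence 5
  || -> precedence 1
Sorted highest to lowest: %, -, ||
Distinct precedence values: [6, 5, 1]
Number of distinct levels: 3

3


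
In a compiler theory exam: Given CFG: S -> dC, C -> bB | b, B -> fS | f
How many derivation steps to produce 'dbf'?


Grammar: S -> dC, C -> bB | b, B -> fS | f
Deriving 'dbf':
Step 1: S -> dC => dC
Step 2: C -> bB => dbB
Step 3: B -> f => dbf
Total derivation steps: 3

3


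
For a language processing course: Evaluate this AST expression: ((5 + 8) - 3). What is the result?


Expression: ((5 + 8) - 3)
Evaluating step by step:
  5 + 8 = 13
  13 - 3 = 10
Result: 10

10


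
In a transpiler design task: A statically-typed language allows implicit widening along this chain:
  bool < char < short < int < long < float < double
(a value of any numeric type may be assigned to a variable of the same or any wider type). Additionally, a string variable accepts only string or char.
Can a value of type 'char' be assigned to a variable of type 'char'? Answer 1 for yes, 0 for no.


Target variable type: char
Source value type: char
Numeric ranks: char=1, char=1
Widening allowed iff rank(source) <= rank(target): 1 <= 1? Yes
Result: 1

1


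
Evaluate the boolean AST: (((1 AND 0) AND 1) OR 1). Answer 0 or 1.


Step 1: Evaluate inner node
  1 AND 0 = 0
Step 2: Evaluate next node
  0 AND 1 = 0
Step 3: Evaluate root node
  0 OR 1 = 1

1


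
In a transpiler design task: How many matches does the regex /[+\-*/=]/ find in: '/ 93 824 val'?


Pattern: /[+\-*/=]/ (operators)
Input: '/ 93 824 val'
Scanning for matches:
  Match 1: '/'
Total matches: 1

1


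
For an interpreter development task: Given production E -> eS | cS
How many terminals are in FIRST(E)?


Production: E -> eS | cS
Examining each alternative for leading terminals:
  E -> eS : first terminal = 'e'
  E -> cS : first terminal = 'c'
FIRST(E) = {c, e}
Count: 2

2


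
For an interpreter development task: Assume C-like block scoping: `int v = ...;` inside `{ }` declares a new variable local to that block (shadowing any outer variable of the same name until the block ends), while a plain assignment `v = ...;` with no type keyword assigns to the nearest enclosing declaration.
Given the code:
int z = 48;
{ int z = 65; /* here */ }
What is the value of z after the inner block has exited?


Analyzing scoping rules:
Outer scope: declares z = 48
Inner block: 'int z = 65;' declares a NEW z that shadows the outer one
When the block exits the inner z goes out of scope; the outer z was never modified -> 48
Result: 48

48


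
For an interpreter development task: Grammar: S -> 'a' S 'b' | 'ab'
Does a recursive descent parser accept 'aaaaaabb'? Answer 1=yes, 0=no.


Grammar accepts strings of the form a^n b^n (n >= 1)
Word: 'aaaaaabb'
Counting: 6 a's and 2 b's
Check: 6 == 2? No
Mismatch: a-count != b-count
Rejected

0


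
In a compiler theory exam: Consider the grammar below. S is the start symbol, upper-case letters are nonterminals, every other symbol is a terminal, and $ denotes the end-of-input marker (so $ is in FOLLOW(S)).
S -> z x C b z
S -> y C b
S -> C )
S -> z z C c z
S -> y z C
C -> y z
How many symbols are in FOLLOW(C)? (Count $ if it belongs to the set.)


S is the start symbol and does not occur in any rule body, so FOLLOW(S) = {$}.
Examining every occurrence of C in a rule body:
  S -> z x C b z : C is followed by terminal 'b' -> add 'b'
  S -> y C b : C is followed by terminal 'b' -> add 'b' (already in the set)
  S -> C ) : C is followed by terminal ')' -> add ')'
  S -> z z C c z : C is followed by terminal 'c' -> add 'c'
  S -> y z C : C is at the right end -> add FOLLOW(S) = {$}
  C -> y z : C does not occur in the body -> contributes nothing
FOLLOW(C) = {), b, c, $}
Count: 4

4


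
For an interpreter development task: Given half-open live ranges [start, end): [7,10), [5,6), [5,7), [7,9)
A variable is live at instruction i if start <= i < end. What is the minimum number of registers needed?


Live ranges:
  Var0: [7, 10)
  Var1: [5, 6)
  Var2: [5, 7)
  Var3: [7, 9)
Sweep-line events (position, delta, active):
  pos=5 start -> active=1
  pos=5 start -> active=2
  pos=6 end -> active=1
  pos=7 end -> active=0
  pos=7 start -> active=1
  pos=7 start -> active=2
  pos=9 end -> active=1
  pos=10 end -> active=0
Maximum simultaneous active: 2
Minimum registers needed: 2

2


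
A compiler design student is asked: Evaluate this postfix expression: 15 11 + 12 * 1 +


Processing tokens left to right:
Push 15, Push 11
Pop 15 and 11, compute 15 + 11 = 26, push 26
Push 12
Pop 26 and 12, compute 26 * 12 = 312, push 312
Push 1
Pop 312 and 1, compute 312 + 1 = 313, push 313
Stack result: 313

313


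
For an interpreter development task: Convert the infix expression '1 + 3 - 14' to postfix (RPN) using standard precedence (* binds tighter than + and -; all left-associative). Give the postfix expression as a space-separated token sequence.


Applying the shunting-yard algorithm:
  Operand 1 -> output
  Push '+' onto operator stack -> op-stack: [+]
  Operand 3 -> output
  See '-' (prec 1); top '+' (prec 1) >= it -> pop '+' to output
  Push '-' onto operator stack -> op-stack: [-]
  Operand 14 -> output
  End of input: pop '-' to output
Postfix result: 1 3 + 14 -

1 3 + 14 -


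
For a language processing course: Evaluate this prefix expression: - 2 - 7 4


Parsing prefix expression: - 2 - 7 4
Step 1: Innermost operation '- 7 4'
  7 - 4 = 3
Step 2: Outer operation '- 2 [3]'
  2 - 3 = -1

-1


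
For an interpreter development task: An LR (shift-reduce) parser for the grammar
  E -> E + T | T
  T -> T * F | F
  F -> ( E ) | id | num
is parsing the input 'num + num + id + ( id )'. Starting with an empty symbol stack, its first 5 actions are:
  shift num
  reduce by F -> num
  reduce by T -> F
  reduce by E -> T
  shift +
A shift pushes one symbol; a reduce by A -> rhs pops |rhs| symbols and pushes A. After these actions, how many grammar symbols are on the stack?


Tracking the symbol stack through each action:
  Action 1: shift 'num' : push -> stack = [num] (size 1)
  Action 2: reduce by F -> num : pop 1, push F -> stack = [F] (size 1)
  Action 3: reduce by T -> F : pop 1, push T -> stack = [T] (size 1)
  Action 4: reduce by E -> T : pop 1, push E -> stack = [E] (size 1)
  Action 5: shift '+' : push -> stack = [E, +] (size 2)
Final stack size: 2

2


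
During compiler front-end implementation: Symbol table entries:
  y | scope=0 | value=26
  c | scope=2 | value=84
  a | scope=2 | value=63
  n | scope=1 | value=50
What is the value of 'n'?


Searching symbol table for 'n':
  y | scope=0 | value=26
  c | scope=2 | value=84
  a | scope=2 | value=63
  n | scope=1 | value=50 <- MATCH
Found 'n' at scope 1 with value 50

50


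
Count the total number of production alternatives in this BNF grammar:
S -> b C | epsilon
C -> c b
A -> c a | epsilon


Counting alternatives per rule:
  S: 2 alternative(s)
  C: 1 alternative(s)
  A: 2 alternative(s)
Sum: 2 + 1 + 2 = 5

5


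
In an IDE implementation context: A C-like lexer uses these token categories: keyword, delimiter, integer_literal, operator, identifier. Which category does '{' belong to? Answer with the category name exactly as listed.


Token: '{'
Checking categories:
  identifier: no
  integer_literal: no
  operator: no
  keyword: no
  delimiter: YES
Category: delimiter

delimiter


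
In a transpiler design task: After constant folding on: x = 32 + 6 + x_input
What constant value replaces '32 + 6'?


Identifying constant sub-expression:
  Original: x = 32 + 6 + x_input
  32 and 6 are both compile-time constants
  Evaluating: 32 + 6 = 38
  After folding: x = 38 + x_input

38


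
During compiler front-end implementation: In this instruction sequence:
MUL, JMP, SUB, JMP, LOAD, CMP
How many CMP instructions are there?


Scanning instruction sequence for CMP:
  Position 1: MUL
  Position 2: JMP
  Position 3: SUB
  Position 4: JMP
  Position 5: LOAD
  Position 6: CMP <- MATCH
Matches at positions: [6]
Total CMP count: 1

1


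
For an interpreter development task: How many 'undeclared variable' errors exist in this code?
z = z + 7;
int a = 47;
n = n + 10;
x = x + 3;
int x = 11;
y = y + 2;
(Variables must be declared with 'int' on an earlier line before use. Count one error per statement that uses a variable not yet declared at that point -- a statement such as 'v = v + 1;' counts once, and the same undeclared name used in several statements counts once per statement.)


Scanning code line by line:
  Line 1: use 'z' -> ERROR (undeclared)
  Line 2: declare 'a' -> declared = ['a']
  Line 3: use 'n' -> ERROR (undeclared)
  Line 4: use 'x' -> ERROR (undeclared)
  Line 5: declare 'x' -> declared = ['a', 'x']
  Line 6: use 'y' -> ERROR (undeclared)
Total undeclared variable errors: 4

4


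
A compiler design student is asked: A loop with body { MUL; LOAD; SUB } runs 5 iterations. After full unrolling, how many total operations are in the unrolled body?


Loop body operations: MUL, LOAD, SUB (3 ops per iteration)
Unrolling 5 iterations:
  Iteration 1: MUL, LOAD, SUB (3 ops)
  Iteration 2: MUL, LOAD, SUB (3 ops)
  Iteration 3: MUL, LOAD, SUB (3 ops)
  Iteration 4: MUL, LOAD, SUB (3 ops)
  Iteration 5: MUL, LOAD, SUB (3 ops)
Total: 5 iterations * 3 ops/iter = 15 operations

15


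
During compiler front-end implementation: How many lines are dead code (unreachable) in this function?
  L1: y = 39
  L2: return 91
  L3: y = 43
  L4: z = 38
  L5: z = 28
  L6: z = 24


Analyzing control flow:
  L1: reachable (before return)
  L2: reachable (return statement)
  L3: DEAD (after return at L2)
  L4: DEAD (after return at L2)
  L5: DEAD (after return at L2)
  L6: DEAD (after return at L2)
Return at L2, total lines = 6
Dead lines: L3 through L6
Count: 4

4


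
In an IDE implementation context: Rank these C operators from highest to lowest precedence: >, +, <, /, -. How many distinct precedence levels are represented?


Looking up precedence for each operator:
  > -> precedence 4
  + -> precedence 5
  < -> precedence 4
  / -> precedence 6
  - -> precedence 5
Sorted highest to lowest: /, +, -, >, <
Distinct precedence values: [6, 5, 4]
Number of distinct levels: 3

3


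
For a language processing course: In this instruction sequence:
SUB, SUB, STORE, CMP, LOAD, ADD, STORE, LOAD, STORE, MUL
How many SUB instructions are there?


Scanning instruction sequence for SUB:
  Position 1: SUB <- MATCH
  Position 2: SUB <- MATCH
  Position 3: STORE
  Position 4: CMP
  Position 5: LOAD
  Position 6: ADD
  Position 7: STORE
  Position 8: LOAD
  Position 9: STORE
  Position 10: MUL
Matches at positions: [1, 2]
Total SUB count: 2

2


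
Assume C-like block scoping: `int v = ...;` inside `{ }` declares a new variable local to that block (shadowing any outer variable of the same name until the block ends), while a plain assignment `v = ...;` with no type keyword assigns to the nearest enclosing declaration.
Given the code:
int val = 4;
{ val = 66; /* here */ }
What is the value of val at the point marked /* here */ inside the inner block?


Analyzing scoping rules:
Outer scope: declares val = 4
Inner block: 'val = 66;' has no type keyword, so it is an assignment to the outer val (no shadowing)
Inside the block, after the assignment -> 66
Result: 66

66


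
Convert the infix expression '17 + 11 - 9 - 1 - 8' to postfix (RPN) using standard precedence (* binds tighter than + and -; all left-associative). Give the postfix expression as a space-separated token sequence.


Applying the shunting-yard algorithm:
  Operand 17 -> output
  Push '+' onto operator stack -> op-stack: [+]
  Operand 11 -> output
  See '-' (prec 1); top '+' (prec 1) >= it -> pop '+' to output
  Push '-' onto operator stack -> op-stack: [-]
  Operand 9 -> output
  See '-' (prec 1); top '-' (prec 1) >= it -> pop '-' to output
  Push '-' onto operator stack -> op-stack: [-]
  Operand 1 -> output
  See '-' (prec 1); top '-' (prec 1) >= it -> pop '-' to output
  Push '-' onto operator stack -> op-stack: [-]
  Operand 8 -> output
  End of input: pop '-' to output
Postfix result: 17 11 + 9 - 1 - 8 -

17 11 + 9 - 1 - 8 -


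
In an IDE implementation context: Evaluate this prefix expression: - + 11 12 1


Parsing prefix expression: - + 11 12 1
Step 1: Innermost operation '+ 11 12'
  11 + 12 = 23
Step 2: Outer operation '- [23] 1'
  23 - 1 = 22

22


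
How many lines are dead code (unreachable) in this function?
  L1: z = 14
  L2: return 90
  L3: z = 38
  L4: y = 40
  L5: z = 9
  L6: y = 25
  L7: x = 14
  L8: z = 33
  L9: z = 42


Analyzing control flow:
  L1: reachable (before return)
  L2: reachable (return statement)
  L3: DEAD (after return at L2)
  L4: DEAD (after return at L2)
  L5: DEAD (after return at L2)
  L6: DEAD (after return at L2)
  L7: DEAD (after return at L2)
  L8: DEAD (after return at L2)
  L9: DEAD (after return at L2)
Return at L2, total lines = 9
Dead lines: L3 through L9
Count: 7

7


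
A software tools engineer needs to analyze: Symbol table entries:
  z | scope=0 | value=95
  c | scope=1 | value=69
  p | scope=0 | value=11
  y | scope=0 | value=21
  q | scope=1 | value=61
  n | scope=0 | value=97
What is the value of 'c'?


Searching symbol table for 'c':
  z | scope=0 | value=95
  c | scope=1 | value=69 <- MATCH
  p | scope=0 | value=11
  y | scope=0 | value=21
  q | scope=1 | value=61
  n | scope=0 | value=97
Found 'c' at scope 1 with value 69

69


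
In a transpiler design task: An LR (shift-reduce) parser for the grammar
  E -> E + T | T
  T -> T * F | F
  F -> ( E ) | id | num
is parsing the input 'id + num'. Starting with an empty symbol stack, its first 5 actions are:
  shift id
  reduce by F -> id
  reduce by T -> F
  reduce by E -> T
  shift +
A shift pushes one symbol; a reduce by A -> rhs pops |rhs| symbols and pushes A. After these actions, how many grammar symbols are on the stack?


Tracking the symbol stack through each action:
  Action 1: shift 'id' : push -> stack = [id] (size 1)
  Action 2: reduce by F -> id : pop 1, push F -> stack = [F] (size 1)
  Action 3: reduce by T -> F : pop 1, push T -> stack = [T] (size 1)
  Action 4: reduce by E -> T : pop 1, push E -> stack = [E] (size 1)
  Action 5: shift '+' : push -> stack = [E, +] (size 2)
Final stack size: 2

2


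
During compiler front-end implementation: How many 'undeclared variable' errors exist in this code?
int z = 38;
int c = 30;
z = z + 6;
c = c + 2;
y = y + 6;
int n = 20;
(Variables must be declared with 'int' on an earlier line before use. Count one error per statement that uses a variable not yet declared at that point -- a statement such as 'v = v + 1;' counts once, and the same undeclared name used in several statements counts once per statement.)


Scanning code line by line:
  Line 1: declare 'z' -> declared = ['z']
  Line 2: declare 'c' -> declared = ['c', 'z']
  Line 3: use 'z' -> OK (declared)
  Line 4: use 'c' -> OK (declared)
  Line 5: use 'y' -> ERROR (undeclared)
  Line 6: declare 'n' -> declared = ['c', 'n', 'z']
Total undeclared variable errors: 1

1


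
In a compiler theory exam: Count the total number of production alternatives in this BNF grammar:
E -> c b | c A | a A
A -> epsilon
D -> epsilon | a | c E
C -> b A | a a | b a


Counting alternatives per rule:
  E: 3 alternative(s)
  A: 1 alternative(s)
  D: 3 alternative(s)
  C: 3 alternative(s)
Sum: 3 + 1 + 3 + 3 = 10

10


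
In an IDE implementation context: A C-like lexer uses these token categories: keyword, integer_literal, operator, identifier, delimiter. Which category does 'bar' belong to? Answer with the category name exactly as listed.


Token: 'bar'
Checking categories:
  identifier: YES
  integer_literal: no
  operator: no
  keyword: no
  delimiter: no
Category: identifier

identifier


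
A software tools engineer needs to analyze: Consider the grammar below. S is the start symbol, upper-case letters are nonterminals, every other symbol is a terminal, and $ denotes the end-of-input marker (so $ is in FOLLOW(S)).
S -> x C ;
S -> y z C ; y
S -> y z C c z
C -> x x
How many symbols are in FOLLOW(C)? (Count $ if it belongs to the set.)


S is the start symbol and does not occur in any rule body, so FOLLOW(S) = {$}.
Examining every occurrence of C in a rule body:
  S -> x C ; : C is followed by terminal ';' -> add ';'
  S -> y z C ; y : C is followed by terminal ';' -> add ';' (already in the set)
  S -> y z C c z : C is followed by terminal 'c' -> add 'c'
  C -> x x : C does not occur in the body -> contributes nothing
FOLLOW(C) = {;, c}
Count: 2

2


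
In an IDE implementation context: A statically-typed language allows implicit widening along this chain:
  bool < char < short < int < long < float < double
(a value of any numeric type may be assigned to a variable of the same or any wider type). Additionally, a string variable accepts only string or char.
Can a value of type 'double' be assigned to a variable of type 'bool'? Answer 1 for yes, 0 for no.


Target variable type: bool
Source value type: double
Numeric ranks: double=6, bool=0
Widening allowed iff rank(source) <= rank(target): 6 <= 0? No
Result: 0

0


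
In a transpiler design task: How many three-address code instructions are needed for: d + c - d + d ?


Expression: d + c - d + d
Generating three-address code (respecting * over +/- precedence):
  Instruction 1: t1 = d + c
  Instruction 2: t2 = t1 - d
  Instruction 3: t3 = t2 + d
Total instructions: 3

3


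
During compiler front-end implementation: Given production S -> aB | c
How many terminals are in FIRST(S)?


Production: S -> aB | c
Examining each alternative for leading terminals:
  S -> aB : first terminal = 'a'
  S -> c : first terminal = 'c'
FIRST(S) = {a, c}
Count: 2

2


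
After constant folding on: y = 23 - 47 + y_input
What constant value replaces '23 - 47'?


Identifying constant sub-expression:
  Original: y = 23 - 47 + y_input
  23 and 47 are both compile-time constants
  Evaluating: 23 - 47 = -24
  After folding: y = -24 + y_input

-24


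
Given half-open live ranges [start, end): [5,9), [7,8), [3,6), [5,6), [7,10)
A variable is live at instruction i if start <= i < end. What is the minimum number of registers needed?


Live ranges:
  Var0: [5, 9)
  Var1: [7, 8)
  Var2: [3, 6)
  Var3: [5, 6)
  Var4: [7, 10)
Sweep-line events (position, delta, active):
  pos=3 start -> active=1
  pos=5 start -> active=2
  pos=5 start -> active=3
  pos=6 end -> active=2
  pos=6 end -> active=1
  pos=7 start -> active=2
  pos=7 start -> active=3
  pos=8 end -> active=2
  pos=9 end -> active=1
  pos=10 end -> active=0
Maximum simultaneous active: 3
Minimum registers needed: 3

3


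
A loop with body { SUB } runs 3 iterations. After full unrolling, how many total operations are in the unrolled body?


Loop body operations: SUB (1 op per iteration)
Unrolling 3 iterations:
  Iteration 1: SUB (1 ops)
  Iteration 2: SUB (1 ops)
  Iteration 3: SUB (1 ops)
Total: 3 iterations * 1 ops/iter = 3 operations

3


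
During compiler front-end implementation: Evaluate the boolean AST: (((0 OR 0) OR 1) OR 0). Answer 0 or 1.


Step 1: Evaluate inner node
  0 OR 0 = 0
Step 2: Evaluate next node
  0 OR 1 = 1
Step 3: Evaluate root node
  1 OR 0 = 1

1


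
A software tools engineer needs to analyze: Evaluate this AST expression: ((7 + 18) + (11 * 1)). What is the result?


Expression: ((7 + 18) + (11 * 1))
Evaluating step by step:
  7 + 18 = 25
  11 * 1 = 11
  25 + 11 = 36
Result: 36

36


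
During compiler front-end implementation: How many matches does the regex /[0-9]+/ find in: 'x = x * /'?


Pattern: /[0-9]+/ (int literals)
Input: 'x = x * /'
Scanning for matches:
Total matches: 0

0


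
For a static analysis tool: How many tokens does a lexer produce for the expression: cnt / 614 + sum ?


Scanning 'cnt / 614 + sum'
Token 1: 'cnt' -> identifier
Token 2: '/' -> operator
Token 3: '614' -> integer_literal
Token 4: '+' -> operator
Token 5: 'sum' -> identifier
Total tokens: 5

5


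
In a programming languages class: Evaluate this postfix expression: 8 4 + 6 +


Processing tokens left to right:
Push 8, Push 4
Pop 8 and 4, compute 8 + 4 = 12, push 12
Push 6
Pop 12 and 6, compute 12 + 6 = 18, push 18
Stack result: 18

18


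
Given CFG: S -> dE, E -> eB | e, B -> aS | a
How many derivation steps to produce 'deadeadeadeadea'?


Grammar: S -> dE, E -> eB | e, B -> aS | a
Deriving 'deadeadeadeadea':
Step 1: S -> dE => dE
Step 2: E -> eB => deB
Step 3: B -> aS => deaS
Step 4: S -> dE => deadE
Step 5: E -> eB => deadeB
Step 6: B -> aS => deadeaS
Step 7: S -> dE => deadeadE
Step 8: E -> eB => deadeadeB
Step 9: B -> aS => deadeadeaS
Step 10: S -> dE => deadeadeadE
Step 11: E -> eB => deadeadeadeB
Step 12: B -> aS => deadeadeadeaS
Step 13: S -> dE => deadeadeadeadE
Step 14: E -> eB => deadeadeadeadeB
Step 15: B -> a => deadeadeadeadea
Total derivation steps: 15

15


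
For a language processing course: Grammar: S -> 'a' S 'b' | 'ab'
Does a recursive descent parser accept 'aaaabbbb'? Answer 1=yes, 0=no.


Grammar accepts strings of the form a^n b^n (n >= 1)
Word: 'aaaabbbb'
Counting: 4 a's and 4 b's
Check: 4 == 4? Yes
Derivation (S -> aSb applied 3 time(s), then S -> ab): S => aSb => aaSbb => aaaSbbb => aaaabbbb
Accepted

1


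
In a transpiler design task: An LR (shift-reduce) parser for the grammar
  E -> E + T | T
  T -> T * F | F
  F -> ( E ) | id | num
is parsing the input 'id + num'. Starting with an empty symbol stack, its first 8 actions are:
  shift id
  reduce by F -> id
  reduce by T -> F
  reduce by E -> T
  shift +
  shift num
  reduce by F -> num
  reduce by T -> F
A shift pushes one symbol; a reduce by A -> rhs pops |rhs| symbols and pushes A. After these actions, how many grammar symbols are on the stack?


Tracking the symbol stack through each action:
  Action 1: shift 'id' : push -> stack = [id] (size 1)
  Action 2: reduce by F -> id : pop 1, push F -> stack = [F] (size 1)
  Action 3: reduce by T -> F : pop 1, push T -> stack = [T] (size 1)
  Action 4: reduce by E -> T : pop 1, push E -> stack = [E] (size 1)
  Action 5: shift '+' : push -> stack = [E, +] (size 2)
  Action 6: shift 'num' : push -> stack = [E, +, num] (size 3)
  Action 7: reduce by F -> num : pop 1, push F -> stack = [E, +, F] (size 3)
  Action 8: reduce by T -> F : pop 1, push T -> stack = [E, +, T] (size 3)
Final stack size: 3

3


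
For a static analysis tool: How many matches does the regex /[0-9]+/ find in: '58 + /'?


Pattern: /[0-9]+/ (int literals)
Input: '58 + /'
Scanning for matches:
  Match 1: '58'
Total matches: 1

1


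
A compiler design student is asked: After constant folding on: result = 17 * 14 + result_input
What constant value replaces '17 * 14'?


Identifying constant sub-expression:
  Original: result = 17 * 14 + result_input
  17 and 14 are both compile-time constants
  Evaluating: 17 * 14 = 238
  After folding: result = 238 + result_input

238


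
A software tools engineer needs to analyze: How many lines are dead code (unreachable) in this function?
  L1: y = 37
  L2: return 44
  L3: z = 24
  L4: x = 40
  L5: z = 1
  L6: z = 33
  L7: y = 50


Analyzing control flow:
  L1: reachable (before return)
  L2: reachable (return statement)
  L3: DEAD (after return at L2)
  L4: DEAD (after return at L2)
  L5: DEAD (after return at L2)
  L6: DEAD (after return at L2)
  L7: DEAD (after return at L2)
Return at L2, total lines = 7
Dead lines: L3 through L7
Count: 5

5


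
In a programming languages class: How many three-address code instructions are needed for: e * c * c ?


Expression: e * c * c
Generating three-address code (respecting * over +/- precedence):
  Instruction 1: t1 = e * c
  Instruction 2: t2 = t1 * c
Total instructions: 2

2


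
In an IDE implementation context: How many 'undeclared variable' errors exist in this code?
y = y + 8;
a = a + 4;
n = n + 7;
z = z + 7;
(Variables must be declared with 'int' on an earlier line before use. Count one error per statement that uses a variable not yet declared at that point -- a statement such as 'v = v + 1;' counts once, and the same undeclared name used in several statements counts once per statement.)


Scanning code line by line:
  Line 1: use 'y' -> ERROR (undeclared)
  Line 2: use 'a' -> ERROR (undeclared)
  Line 3: use 'n' -> ERROR (undeclared)
  Line 4: use 'z' -> ERROR (undeclared)
Total undeclared variable errors: 4

4


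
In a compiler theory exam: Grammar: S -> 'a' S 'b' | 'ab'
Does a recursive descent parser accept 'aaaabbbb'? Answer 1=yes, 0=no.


Grammar accepts strings of the form a^n b^n (n >= 1)
Word: 'aaaabbbb'
Counting: 4 a's and 4 b's
Check: 4 == 4? Yes
Derivation (S -> aSb applied 3 time(s), then S -> ab): S => aSb => aaSbb => aaaSbbb => aaaabbbb
Accepted

1


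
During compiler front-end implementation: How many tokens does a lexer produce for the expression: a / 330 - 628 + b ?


Scanning 'a / 330 - 628 + b'
Token 1: 'a' -> identifier
Token 2: '/' -> operator
Token 3: '330' -> integer_literal
Token 4: '-' -> operator
Token 5: '628' -> integer_literal
Token 6: '+' -> operator
Token 7: 'b' -> identifier
Total tokens: 7

7


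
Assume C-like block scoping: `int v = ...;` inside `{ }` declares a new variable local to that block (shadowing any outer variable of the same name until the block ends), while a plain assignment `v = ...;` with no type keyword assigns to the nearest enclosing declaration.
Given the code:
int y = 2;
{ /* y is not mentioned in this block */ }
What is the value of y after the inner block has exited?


Analyzing scoping rules:
Outer scope: declares y = 2
Inner block: y is neither redeclared nor assigned -> unchanged
After the block -> 2
Result: 2

2


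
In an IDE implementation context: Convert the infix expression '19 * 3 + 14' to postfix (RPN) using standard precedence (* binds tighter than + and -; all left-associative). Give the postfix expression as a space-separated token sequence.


Applying the shunting-yard algorithm:
  Operand 19 -> output
  Push '*' onto operator stack -> op-stack: [*]
  Operand 3 -> output
  See '+' (prec 1); top '*' (prec 2) >= it -> pop '*' to output
  Push '+' onto operator stack -> op-stack: [+]
  Operand 14 -> output
  End of input: pop '+' to output
Postfix result: 19 3 * 14 +

19 3 * 14 +
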